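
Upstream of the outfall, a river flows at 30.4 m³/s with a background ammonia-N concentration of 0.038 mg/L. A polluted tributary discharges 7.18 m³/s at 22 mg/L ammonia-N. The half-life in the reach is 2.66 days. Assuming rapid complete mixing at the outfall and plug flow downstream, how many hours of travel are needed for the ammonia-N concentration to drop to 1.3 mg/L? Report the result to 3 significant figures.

Mass balance: C = (30.40·0.03800 + 7.180·22.00) / 37.58 = 159.1/37.58 = 4.234 mg/L.
Half-life 2.66 d → k = ln 2 / 2.66 = 0.2606 d⁻¹.
4.234·exp(−k·t) = 1.3 → t = ln(4.234/1.3)/k = 391500 s = 108.8 h.

109 h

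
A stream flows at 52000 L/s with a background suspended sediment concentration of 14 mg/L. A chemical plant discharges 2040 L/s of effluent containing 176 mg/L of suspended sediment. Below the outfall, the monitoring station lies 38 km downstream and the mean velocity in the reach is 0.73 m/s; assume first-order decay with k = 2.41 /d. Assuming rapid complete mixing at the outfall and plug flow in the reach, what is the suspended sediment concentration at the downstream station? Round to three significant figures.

4.71 mg/L

Flow-weighted average: C = (52000·14.00 + 2040·176.0) / 54040 = 1087000/54040 = 20.12 mg/L.
Travel time t = 38·1000 / 0.73 = 52050 s = 14.46 h.
First-order decay: C = 20.12·exp(−k·t) = 20.12·0.2341 = 4.709 mg/L.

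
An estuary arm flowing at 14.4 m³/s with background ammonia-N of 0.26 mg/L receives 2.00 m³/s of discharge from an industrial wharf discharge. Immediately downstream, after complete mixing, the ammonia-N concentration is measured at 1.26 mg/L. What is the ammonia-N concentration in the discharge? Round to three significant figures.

Mass balance: 14.40·0.2600 + 2.000·Cₑ = 16.40·1.260
→ Cₑ = (16.40·1.260 − 14.40·0.2600) / 2.000 = 8.460 mg/L.

8.46 mg/L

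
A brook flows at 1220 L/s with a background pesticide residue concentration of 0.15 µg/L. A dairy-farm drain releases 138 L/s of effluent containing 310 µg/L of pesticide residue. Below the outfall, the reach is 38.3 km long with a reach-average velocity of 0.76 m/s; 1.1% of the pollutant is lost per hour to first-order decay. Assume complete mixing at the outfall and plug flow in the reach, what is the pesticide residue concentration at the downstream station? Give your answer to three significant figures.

27.1 µg/L

After mixing, C = (1220·0.1500 + 138.0·310.0) / 1358 = 42960/1358 = 31.64 µg/L.
Travel time t = 38.3·1000 / 0.76 = 50390 s = 14.00 h.
1.1%/h lost → k = −ln(1 − 0.011) = 0.01106 h⁻¹.
Decay over the reach: 31.64·exp(−kt) = 31.64·0.8566 = 27.10 µg/L.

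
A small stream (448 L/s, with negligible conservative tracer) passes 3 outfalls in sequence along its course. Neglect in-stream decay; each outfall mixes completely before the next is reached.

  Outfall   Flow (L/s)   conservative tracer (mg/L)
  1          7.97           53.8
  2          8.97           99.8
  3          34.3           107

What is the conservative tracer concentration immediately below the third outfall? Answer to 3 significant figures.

Below outfall 1: Q → 456.0 L/s, C = (448.0·0 + 7.970·53.80)/456.0 = 0.9404 mg/L.
Below outfall 2: Q → 464.9 L/s, C = (456.0·0.9404 + 8.970·99.80)/464.9 = 2.848 mg/L.
Below outfall 3: Q → 499.2 L/s, C = (464.9·2.848 + 34.30·107.0)/499.2 = 10.00 mg/L.

10.0 mg/L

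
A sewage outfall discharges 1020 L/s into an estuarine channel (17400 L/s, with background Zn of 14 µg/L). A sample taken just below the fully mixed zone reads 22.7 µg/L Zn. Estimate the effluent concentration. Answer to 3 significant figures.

Mass balance: 17400·14.00 + 1020·Cₑ = 18420·22.70
→ Cₑ = (18420·22.70 − 17400·14.00) / 1020 = 171.1 µg/L.

171 µg/L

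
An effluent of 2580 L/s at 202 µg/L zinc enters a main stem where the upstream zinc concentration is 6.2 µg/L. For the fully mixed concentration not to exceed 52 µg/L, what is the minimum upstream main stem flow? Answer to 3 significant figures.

8450 L/s

Set C_mix = 52: (Q·6.200 + 2580·202.0) / (Q + 2580) = 52
→ Q = 2580·(202.0 − 52)/(52 − 6.200) = 8450 L/s.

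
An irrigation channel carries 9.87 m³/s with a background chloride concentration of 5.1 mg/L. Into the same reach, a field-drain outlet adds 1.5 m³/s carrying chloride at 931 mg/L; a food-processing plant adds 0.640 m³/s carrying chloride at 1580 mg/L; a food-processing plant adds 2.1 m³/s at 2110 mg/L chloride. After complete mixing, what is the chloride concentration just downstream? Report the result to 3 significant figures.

488 mg/L

After mixing, C = (9.870·5.100 + 1.500·931.0 + 0.6400·1580 + 2.100·2110) / 14.11 = 6889/14.11 = 488.2 mg/L.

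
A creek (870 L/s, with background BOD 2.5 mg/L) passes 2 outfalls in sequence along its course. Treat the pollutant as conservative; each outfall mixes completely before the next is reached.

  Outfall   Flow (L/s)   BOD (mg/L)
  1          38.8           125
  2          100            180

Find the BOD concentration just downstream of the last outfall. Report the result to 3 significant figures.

Outfall 1: combined Q = 908.8 L/s; C = (870.0·2.500 + 38.80·125.0)/908.8 = 7.730 mg/L.
Outfall 2: combined Q = 1009 L/s; C = (908.8·7.730 + 100.0·180.0)/1009 = 24.81 mg/L.

24.8 mg/L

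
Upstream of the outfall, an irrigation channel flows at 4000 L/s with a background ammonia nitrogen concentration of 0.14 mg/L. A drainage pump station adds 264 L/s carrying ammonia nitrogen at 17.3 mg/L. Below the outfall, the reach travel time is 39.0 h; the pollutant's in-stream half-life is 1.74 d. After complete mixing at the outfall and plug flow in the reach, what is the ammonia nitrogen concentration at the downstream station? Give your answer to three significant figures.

Flow-weighted average: C = (4000·0.1400 + 264.0·17.30) / 4264 = 5127/4264 = 1.202 mg/L.
Half-life 1.74 d → k = ln 2 / 1.74 = 0.3984 d⁻¹.
Decay over the reach: 1.202·exp(−kt) = 1.202·0.5234 = 0.6294 mg/L.

0.629 mg/L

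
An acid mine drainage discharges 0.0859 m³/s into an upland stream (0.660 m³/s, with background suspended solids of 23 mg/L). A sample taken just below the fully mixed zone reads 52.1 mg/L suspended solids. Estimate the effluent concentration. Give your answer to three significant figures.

276 mg/L

Mass balance: 0.6600·23.00 + 0.08590·Cₑ = 0.7459·52.10
→ Cₑ = (0.7459·52.10 − 0.6600·23.00) / 0.08590 = 275.7 mg/L.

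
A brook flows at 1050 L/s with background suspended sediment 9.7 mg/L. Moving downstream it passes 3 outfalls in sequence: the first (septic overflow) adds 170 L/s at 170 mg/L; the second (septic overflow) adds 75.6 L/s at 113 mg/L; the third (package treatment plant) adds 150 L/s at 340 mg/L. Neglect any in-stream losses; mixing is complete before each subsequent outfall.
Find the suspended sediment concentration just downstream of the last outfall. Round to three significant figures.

68.2 mg/L

Outfall 1: combined Q = 1220 L/s; C = (1050·9.700 + 170.0·170.0)/1220 = 32.04 mg/L.
Outfall 2: combined Q = 1296 L/s; C = (1220·32.04 + 75.60·113.0)/1296 = 36.76 mg/L.
Outfall 3: combined Q = 1446 L/s; C = (1296·36.76 + 150.0·340.0)/1446 = 68.23 mg/L.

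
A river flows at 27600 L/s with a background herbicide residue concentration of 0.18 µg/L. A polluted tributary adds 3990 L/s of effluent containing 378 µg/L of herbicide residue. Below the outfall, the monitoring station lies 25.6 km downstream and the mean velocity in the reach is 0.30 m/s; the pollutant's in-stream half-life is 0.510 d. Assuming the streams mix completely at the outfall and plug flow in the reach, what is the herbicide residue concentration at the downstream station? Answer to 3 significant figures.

12.5 µg/L

After mixing, C = (27600·0.1800 + 3990·378.0) / 31590 = 1513000/31590 = 47.90 µg/L.
Travel time t = 25.6·1000 / 0.30 = 85330 s = 23.70 h.
Half-life 0.510 d → k = ln 2 / 0.510 = 1.359 d⁻¹.
Decay over the reach: 47.90·exp(−kt) = 47.90·0.2612 = 12.51 µg/L.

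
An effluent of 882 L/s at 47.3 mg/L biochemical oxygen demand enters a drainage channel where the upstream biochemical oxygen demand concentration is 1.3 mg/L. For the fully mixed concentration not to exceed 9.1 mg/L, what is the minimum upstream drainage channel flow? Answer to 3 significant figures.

4320 L/s

Set C_mix = 9.1: (Q·1.300 + 882.0·47.30) / (Q + 882.0) = 9.1
→ Q = 882.0·(47.30 − 9.1)/(9.1 − 1.300) = 4320 L/s.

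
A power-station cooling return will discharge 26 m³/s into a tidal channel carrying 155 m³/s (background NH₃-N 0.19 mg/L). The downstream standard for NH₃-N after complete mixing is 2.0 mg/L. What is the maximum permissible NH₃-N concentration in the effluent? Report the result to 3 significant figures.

At the limit, (Qr·Cr + Qe·Cₑ)/(Qr + Qe) = 2.0:
Cₑ = (181.0·2.0 − 155.0·0.1900) / 26.00 = 12.79 mg/L.

12.8 mg/L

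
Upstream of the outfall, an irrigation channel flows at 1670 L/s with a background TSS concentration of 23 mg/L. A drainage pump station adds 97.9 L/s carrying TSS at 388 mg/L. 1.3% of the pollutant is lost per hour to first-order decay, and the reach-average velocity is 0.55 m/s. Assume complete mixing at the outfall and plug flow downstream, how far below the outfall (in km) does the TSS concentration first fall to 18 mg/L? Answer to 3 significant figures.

133 km

After mixing, C = (1670·23.00 + 97.90·388.0) / 1768 = 76400/1768 = 43.21 mg/L.
1.3%/h lost → k = −ln(1 − 0.013) = 0.01309 h⁻¹.
Set 43.21·exp(−k·t) = 18 → t = ln(43.21/18)/k = 240900 s = 66.93 h.
Distance = v·t = 0.55·240900 = 132500 m = 132.5 km.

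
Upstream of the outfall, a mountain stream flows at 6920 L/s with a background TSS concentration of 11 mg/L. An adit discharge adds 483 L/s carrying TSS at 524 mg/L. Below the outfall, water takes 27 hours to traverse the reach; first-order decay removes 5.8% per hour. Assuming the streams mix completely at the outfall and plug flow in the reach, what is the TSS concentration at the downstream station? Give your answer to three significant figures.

Mass balance: C = (6920·11.00 + 483.0·524.0) / 7403 = 329200/7403 = 44.47 mg/L.
5.8%/h lost → k = −ln(1 − 0.058) = 0.05975 h⁻¹.
First-order decay: C = 44.47·exp(−k·t) = 44.47·0.1992 = 8.860 mg/L.

8.86 mg/L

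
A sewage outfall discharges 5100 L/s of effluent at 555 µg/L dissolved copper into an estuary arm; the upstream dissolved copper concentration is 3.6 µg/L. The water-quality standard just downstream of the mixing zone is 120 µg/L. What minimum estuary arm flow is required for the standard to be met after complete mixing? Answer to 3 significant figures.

Set C_mix = 120: (Q·3.600 + 5100·555.0) / (Q + 5100) = 120
→ Q = 5100·(555.0 − 120)/(120 − 3.600) = 19060 L/s.

19100 L/s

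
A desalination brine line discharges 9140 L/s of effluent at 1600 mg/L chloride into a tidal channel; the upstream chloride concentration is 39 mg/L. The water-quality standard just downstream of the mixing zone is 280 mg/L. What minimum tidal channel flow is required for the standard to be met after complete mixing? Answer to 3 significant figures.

50100 L/s

Set C_mix = 280: (Q·39.00 + 9140·1600) / (Q + 9140) = 280
→ Q = 9140·(1600 − 280)/(280 − 39.00) = 50060 L/s.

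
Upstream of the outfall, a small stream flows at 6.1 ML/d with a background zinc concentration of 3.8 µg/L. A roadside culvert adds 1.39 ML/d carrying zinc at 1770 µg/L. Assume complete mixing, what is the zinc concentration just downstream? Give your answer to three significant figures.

Mixed concentration C = ΣQC/ΣQ = (6.100·3.800 + 1.390·1770) / 7.490 = 2483/7.490 = 331.6 µg/L.

332 µg/L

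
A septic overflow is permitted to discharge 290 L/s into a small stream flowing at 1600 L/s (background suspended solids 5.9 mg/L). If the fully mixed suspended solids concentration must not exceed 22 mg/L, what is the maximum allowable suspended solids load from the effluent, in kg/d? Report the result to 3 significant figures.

Mass balance at the limit: 1600·5.900 + 290.0·Cₑ = 1890·22 → Cₑ = 110.8 mg/L.
290.0 L/s = 0.2900 m³/s. Load = 0.2900 m³/s × 110.8 g/m³ × 86 400 s/d = 2777 kg/d.

2780 kg/d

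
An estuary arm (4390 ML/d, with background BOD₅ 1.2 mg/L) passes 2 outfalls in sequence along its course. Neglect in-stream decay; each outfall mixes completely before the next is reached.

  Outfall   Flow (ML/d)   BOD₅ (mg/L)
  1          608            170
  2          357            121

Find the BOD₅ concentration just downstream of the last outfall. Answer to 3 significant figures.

28.4 mg/L

Below outfall 1: Q → 4998 ML/d, C = (4390·1.200 + 608.0·170.0)/4998 = 21.73 mg/L.
Below outfall 2: Q → 5355 ML/d, C = (4998·21.73 + 357.0·121.0)/5355 = 28.35 mg/L.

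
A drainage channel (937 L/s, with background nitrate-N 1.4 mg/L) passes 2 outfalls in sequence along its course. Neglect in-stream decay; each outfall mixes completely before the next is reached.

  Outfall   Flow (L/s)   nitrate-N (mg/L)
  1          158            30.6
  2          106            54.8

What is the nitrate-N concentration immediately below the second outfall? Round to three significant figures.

Outfall 1: combined Q = 1095 L/s; C = (937.0·1.400 + 158.0·30.60)/1095 = 5.613 mg/L.
Outfall 2: combined Q = 1201 L/s; C = (1095·5.613 + 106.0·54.80)/1201 = 9.955 mg/L.

9.95 mg/L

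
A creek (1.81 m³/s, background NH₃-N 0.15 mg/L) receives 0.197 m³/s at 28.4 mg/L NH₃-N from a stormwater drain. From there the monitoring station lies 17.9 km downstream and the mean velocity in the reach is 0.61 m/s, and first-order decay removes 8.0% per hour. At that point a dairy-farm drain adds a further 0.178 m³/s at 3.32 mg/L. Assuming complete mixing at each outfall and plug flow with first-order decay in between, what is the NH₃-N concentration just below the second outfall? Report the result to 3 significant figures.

Mass balance: C = (1.810·0.1500 + 0.1970·28.40) / 2.007 = 5.866/2.007 = 2.923 mg/L; combined flow 2.007 m³/s.
Travel time t = 17.9·1000 / 0.61 = 29340 s = 8.151 h.
8.0%/h lost → k = −ln(1 − 0.08) = 0.08338 h⁻¹.
Decay over the reach: 2.923·exp(−kt) = 2.923·0.5068 = 1.481 mg/L.
At the second outfall, C = (2.007·1.481 + 0.1780·3.320) / (2.007 + 0.1780) = 1.631 mg/L.

1.63 mg/L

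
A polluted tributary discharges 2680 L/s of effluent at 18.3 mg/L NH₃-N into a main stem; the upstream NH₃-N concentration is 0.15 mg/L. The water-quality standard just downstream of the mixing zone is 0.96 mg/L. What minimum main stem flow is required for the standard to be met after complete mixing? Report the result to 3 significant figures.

Set C_mix = 0.96: (Q·0.1500 + 2680·18.30) / (Q + 2680) = 0.96
→ Q = 2680·(18.30 − 0.96)/(0.96 − 0.1500) = 57370 L/s.

57400 L/s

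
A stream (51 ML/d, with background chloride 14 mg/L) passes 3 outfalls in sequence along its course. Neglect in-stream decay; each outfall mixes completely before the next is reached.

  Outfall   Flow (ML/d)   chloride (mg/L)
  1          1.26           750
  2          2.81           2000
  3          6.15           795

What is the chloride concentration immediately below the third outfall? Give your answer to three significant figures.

199 mg/L

After outfall 1: Q = 51.00 + 1.260 = 52.26 ML/d; C = (51.00·14.00 + 1.260·750.0)/52.26 = 31.75 mg/L.
After outfall 2: Q = 52.26 + 2.810 = 55.07 ML/d; C = (52.26·31.75 + 2.810·2000)/55.07 = 132.2 mg/L.
After outfall 3: Q = 55.07 + 6.150 = 61.22 ML/d; C = (55.07·132.2 + 6.150·795.0)/61.22 = 198.8 mg/L.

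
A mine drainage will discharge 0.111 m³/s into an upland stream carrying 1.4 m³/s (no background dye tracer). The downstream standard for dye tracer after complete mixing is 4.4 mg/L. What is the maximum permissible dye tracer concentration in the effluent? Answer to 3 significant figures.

59.9 mg/L

At the limit, (Qr·Cr + Qe·Cₑ)/(Qr + Qe) = 4.4:
Cₑ = (1.511·4.4 − 1.400·0) / 0.1110 = 59.90 mg/L.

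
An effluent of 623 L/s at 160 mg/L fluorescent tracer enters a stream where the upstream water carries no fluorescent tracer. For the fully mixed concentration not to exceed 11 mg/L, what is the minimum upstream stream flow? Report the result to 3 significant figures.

8440 L/s

Set C_mix = 11: (Q·0 + 623.0·160.0) / (Q + 623.0) = 11
→ Q = 623.0·(160.0 − 11)/(11 − 0) = 8439 L/s.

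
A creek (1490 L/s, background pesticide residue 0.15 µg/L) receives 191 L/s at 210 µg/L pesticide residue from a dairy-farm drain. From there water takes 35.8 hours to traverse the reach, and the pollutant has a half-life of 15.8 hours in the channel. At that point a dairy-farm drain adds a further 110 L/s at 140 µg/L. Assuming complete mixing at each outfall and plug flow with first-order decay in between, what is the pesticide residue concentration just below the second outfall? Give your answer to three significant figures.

13.3 µg/L

Flow-weighted average: C = (1490·0.1500 + 191.0·210.0) / 1681 = 40330/1681 = 23.99 µg/L; combined flow 1681 L/s.
Half-life 15.8 h → k = ln 2 / 15.8 = 0.04387 h⁻¹ = 1.053 d⁻¹.
First-order decay: C = 23.99·exp(−k·t) = 23.99·0.2079 = 4.989 µg/L.
Second outfall: C = (1681·4.989 + 110.0·140.0)/1791 = 13.28 µg/L.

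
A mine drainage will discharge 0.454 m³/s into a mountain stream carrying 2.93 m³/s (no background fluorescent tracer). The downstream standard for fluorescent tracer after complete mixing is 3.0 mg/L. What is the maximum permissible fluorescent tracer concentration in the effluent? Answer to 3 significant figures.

At the limit, (Qr·Cr + Qe·Cₑ)/(Qr + Qe) = 3.0:
Cₑ = (3.384·3.0 − 2.930·0) / 0.4540 = 22.36 mg/L.

22.4 mg/L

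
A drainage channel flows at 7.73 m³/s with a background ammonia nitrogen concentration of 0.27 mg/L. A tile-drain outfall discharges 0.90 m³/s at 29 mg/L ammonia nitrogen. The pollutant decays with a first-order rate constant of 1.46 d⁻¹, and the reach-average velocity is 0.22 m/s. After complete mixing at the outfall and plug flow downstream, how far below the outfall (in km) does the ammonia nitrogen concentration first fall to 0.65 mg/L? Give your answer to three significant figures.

21.0 km

Flow-weighted average: C = (7.730·0.2700 + 0.9000·29.00) / 8.630 = 28.19/8.630 = 3.266 mg/L.
Set 3.266·exp(−k·t) = 0.65 → t = ln(3.266/0.65)/k = 95540 s = 26.54 h.
Distance = v·t = 0.22·95540 = 21020 m = 21.02 km.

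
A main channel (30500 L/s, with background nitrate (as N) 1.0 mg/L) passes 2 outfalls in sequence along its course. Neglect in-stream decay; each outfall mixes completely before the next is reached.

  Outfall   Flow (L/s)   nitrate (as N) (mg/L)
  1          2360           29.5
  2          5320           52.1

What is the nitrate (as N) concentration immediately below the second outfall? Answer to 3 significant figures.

9.88 mg/L

After outfall 1: Q = 30500 + 2360 = 32860 L/s; C = (30500·1.000 + 2360·29.50)/32860 = 3.047 mg/L.
After outfall 2: Q = 32860 + 5320 = 38180 L/s; C = (32860·3.047 + 5320·52.10)/38180 = 9.882 mg/L.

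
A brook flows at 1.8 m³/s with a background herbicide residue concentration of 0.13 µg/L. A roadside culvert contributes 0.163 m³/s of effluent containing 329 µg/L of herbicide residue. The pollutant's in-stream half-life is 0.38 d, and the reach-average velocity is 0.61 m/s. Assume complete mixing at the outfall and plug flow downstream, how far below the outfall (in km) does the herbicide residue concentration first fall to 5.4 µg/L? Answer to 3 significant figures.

47.0 km

After mixing, C = (1.800·0.1300 + 0.1630·329.0) / 1.963 = 53.86/1.963 = 27.44 µg/L.
Half-life 0.38 d → k = ln 2 / 0.38 = 1.824 d⁻¹.
Set 27.44·exp(−k·t) = 5.4 → t = ln(27.44/5.4)/k = 77000 s = 21.39 h.
Distance = v·t = 0.61·77000 = 46970 m = 46.97 km.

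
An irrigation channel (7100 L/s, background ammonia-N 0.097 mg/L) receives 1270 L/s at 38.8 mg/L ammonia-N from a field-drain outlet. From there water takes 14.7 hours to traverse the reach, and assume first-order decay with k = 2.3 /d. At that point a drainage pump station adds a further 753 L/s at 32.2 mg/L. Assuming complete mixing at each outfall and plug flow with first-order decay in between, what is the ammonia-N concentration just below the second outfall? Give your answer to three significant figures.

4.00 mg/L

Mass balance: C = (7100·0.09700 + 1270·38.80) / 8370 = 49960/8370 = 5.969 mg/L; combined flow 8370 L/s.
First-order decay: C = 5.969·exp(−k·t) = 5.969·0.2444 = 1.459 mg/L.
Second outfall: C = (8370·1.459 + 753.0·32.20)/9123 = 3.997 mg/L.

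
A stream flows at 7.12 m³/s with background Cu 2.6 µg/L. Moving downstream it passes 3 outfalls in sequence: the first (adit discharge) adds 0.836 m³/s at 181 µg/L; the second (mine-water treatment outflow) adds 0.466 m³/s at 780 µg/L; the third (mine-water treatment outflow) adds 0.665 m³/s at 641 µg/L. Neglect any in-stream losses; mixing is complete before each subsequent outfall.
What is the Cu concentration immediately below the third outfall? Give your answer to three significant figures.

106 µg/L

After outfall 1: Q = 7.120 + 0.8360 = 7.956 m³/s; C = (7.120·2.600 + 0.8360·181.0)/7.956 = 21.35 µg/L.
After outfall 2: Q = 7.956 + 0.4660 = 8.422 m³/s; C = (7.956·21.35 + 0.4660·780.0)/8.422 = 63.32 µg/L.
After outfall 3: Q = 8.422 + 0.6650 = 9.087 m³/s; C = (8.422·63.32 + 0.6650·641.0)/9.087 = 105.6 µg/L.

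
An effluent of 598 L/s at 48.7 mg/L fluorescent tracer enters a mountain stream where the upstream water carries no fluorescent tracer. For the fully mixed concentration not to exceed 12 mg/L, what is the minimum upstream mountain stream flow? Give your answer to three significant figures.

Set C_mix = 12: (Q·0 + 598.0·48.70) / (Q + 598.0) = 12
→ Q = 598.0·(48.70 − 12)/(12 − 0) = 1829 L/s.

1830 L/s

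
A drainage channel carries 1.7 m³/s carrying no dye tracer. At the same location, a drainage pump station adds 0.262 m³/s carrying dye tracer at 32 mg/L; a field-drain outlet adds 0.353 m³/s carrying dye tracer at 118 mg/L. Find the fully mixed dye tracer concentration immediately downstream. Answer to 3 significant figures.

21.6 mg/L

Conservation of mass: C = (1.700·0 + 0.2620·32.00 + 0.3530·118.0) / 2.315 = 50.04/2.315 = 21.61 mg/L.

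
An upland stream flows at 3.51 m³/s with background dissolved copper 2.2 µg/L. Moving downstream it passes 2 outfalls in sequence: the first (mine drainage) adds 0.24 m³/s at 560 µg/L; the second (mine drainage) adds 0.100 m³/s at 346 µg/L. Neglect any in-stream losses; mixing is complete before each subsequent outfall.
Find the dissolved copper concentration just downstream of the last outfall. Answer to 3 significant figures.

45.9 µg/L

Outfall 1: combined Q = 3.750 m³/s; C = (3.510·2.200 + 0.2400·560.0)/3.750 = 37.90 µg/L.
Outfall 2: combined Q = 3.850 m³/s; C = (3.750·37.90 + 0.1000·346.0)/3.850 = 45.90 µg/L.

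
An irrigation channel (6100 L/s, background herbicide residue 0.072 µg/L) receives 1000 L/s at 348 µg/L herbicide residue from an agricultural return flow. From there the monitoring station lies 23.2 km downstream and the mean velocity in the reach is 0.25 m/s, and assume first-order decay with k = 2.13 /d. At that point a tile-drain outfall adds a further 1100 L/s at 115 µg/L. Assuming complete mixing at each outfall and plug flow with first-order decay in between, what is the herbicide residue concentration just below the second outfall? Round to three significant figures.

Conservation of mass: C = (6100·0.07200 + 1000·348.0) / 7100 = 348400/7100 = 49.08 µg/L; combined flow 7100 L/s.
Travel time t = 23.2·1000 / 0.25 = 92800 s = 25.78 h.
First-order decay: C = 49.08·exp(−k·t) = 49.08·0.1015 = 4.981 µg/L.
At the second outfall, C = (7100·4.981 + 1100·115.0) / (7100 + 1100) = 19.74 µg/L.

19.7 µg/L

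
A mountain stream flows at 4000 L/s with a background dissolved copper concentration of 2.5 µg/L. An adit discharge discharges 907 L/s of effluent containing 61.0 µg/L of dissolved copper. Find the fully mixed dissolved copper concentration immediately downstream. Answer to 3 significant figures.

Flow-weighted average: C = (4000·2.500 + 907.0·61.00) / 4907 = 65330/4907 = 13.31 µg/L.

13.3 µg/L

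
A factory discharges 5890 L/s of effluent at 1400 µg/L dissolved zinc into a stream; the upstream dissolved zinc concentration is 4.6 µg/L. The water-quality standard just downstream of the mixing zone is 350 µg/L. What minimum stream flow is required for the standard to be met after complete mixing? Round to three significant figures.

17900 L/s

Set C_mix = 350: (Q·4.600 + 5890·1400) / (Q + 5890) = 350
→ Q = 5890·(1400 − 350)/(350 − 4.600) = 17910 L/s.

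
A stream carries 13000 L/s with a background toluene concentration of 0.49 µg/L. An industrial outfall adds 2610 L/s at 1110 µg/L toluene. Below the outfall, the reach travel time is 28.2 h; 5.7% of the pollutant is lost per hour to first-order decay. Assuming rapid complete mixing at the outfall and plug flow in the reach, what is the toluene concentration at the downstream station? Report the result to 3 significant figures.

35.5 µg/L

After mixing, C = (13000·0.4900 + 2610·1110) / 15610 = 2903000/15610 = 186.0 µg/L.
5.7%/h lost → k = −ln(1 − 0.057) = 0.05869 h⁻¹.
Decay over the reach: 186.0·exp(−kt) = 186.0·0.1911 = 35.54 µg/L.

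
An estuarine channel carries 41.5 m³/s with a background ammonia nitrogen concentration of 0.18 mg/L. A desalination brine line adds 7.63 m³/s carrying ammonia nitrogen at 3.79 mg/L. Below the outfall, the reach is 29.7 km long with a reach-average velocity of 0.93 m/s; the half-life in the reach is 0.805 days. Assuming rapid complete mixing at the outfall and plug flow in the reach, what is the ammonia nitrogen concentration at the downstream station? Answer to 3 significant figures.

Flow-weighted average: C = (41.50·0.1800 + 7.630·3.790) / 49.13 = 36.39/49.13 = 0.7406 mg/L.
Travel time t = 29.7·1000 / 0.93 = 31940 s = 8.871 h.
Half-life 0.805 d → k = ln 2 / 0.805 = 0.8611 d⁻¹.
After decay, C = 0.7406 × e^(−kt) = 0.7406 × 0.7274 = 0.5387 mg/L.

0.539 mg/L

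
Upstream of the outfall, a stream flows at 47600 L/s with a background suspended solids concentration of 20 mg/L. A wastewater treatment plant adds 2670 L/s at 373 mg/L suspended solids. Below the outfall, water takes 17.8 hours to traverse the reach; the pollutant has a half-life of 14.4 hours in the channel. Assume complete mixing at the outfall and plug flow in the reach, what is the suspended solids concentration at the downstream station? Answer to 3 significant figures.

Mixed concentration C = ΣQC/ΣQ = (47600·20.00 + 2670·373.0) / 50270 = 1948000/50270 = 38.75 mg/L.
Half-life 14.4 h → k = ln 2 / 14.4 = 0.04814 h⁻¹ = 1.155 d⁻¹.
First-order decay: C = 38.75·exp(−k·t) = 38.75·0.4245 = 16.45 mg/L.

16.4 mg/L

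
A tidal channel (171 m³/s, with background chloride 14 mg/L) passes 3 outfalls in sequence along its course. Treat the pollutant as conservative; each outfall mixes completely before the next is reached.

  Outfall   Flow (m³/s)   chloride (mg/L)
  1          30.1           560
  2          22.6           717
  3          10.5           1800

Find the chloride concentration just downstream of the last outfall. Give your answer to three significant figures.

232 mg/L

Outfall 1: combined Q = 201.1 m³/s; C = (171.0·14.00 + 30.10·560.0)/201.1 = 95.72 mg/L.
Outfall 2: combined Q = 223.7 m³/s; C = (201.1·95.72 + 22.60·717.0)/223.7 = 158.5 mg/L.
Outfall 3: combined Q = 234.2 m³/s; C = (223.7·158.5 + 10.50·1800)/234.2 = 232.1 mg/L.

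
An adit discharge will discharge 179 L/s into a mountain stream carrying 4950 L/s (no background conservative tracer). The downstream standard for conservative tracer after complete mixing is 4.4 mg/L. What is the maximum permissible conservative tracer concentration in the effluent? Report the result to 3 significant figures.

126 mg/L

At the limit, (Qr·Cr + Qe·Cₑ)/(Qr + Qe) = 4.4:
Cₑ = (5129·4.4 − 4950·0) / 179.0 = 126.1 mg/L.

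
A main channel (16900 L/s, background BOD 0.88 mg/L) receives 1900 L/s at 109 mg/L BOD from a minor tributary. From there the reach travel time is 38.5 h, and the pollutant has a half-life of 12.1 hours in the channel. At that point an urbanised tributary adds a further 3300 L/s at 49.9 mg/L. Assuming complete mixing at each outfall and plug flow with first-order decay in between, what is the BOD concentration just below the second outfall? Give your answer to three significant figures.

8.56 mg/L

Flow-weighted average: C = (16900·0.8800 + 1900·109.0) / 18800 = 222000/18800 = 11.81 mg/L; combined flow 18800 L/s.
Half-life 12.1 h → k = ln 2 / 12.1 = 0.05728 h⁻¹ = 1.375 d⁻¹.
After decay, C = 11.81 × e^(−kt) = 11.81 × 0.1102 = 1.301 mg/L.
At the second outfall, C = (18800·1.301 + 3300·49.90) / (18800 + 3300) = 8.558 mg/L.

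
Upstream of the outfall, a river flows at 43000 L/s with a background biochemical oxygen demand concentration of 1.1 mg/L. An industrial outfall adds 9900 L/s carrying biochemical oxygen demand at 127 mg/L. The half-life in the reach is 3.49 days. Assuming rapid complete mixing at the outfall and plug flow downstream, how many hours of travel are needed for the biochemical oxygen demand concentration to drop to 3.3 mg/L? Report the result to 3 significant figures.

Mass balance: C = (43000·1.100 + 9900·127.0) / 52900 = 1305000/52900 = 24.66 mg/L.
Half-life 3.49 d → k = ln 2 / 3.49 = 0.1986 d⁻¹.
24.66·exp(−k·t) = 3.3 → t = ln(24.66/3.3)/k = 875000 s = 243.0 h.

243 h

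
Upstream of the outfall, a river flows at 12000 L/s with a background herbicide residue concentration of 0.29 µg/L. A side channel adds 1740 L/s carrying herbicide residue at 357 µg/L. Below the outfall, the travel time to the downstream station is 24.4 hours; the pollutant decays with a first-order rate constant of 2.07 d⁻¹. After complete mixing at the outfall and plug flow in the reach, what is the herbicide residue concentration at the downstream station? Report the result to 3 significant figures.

5.54 µg/L

Conservation of mass: C = (12000·0.2900 + 1740·357.0) / 13740 = 624700/13740 = 45.46 µg/L.
Applying C = C₀e^(−kt): 45.46 × 0.1219 = 5.542 µg/L.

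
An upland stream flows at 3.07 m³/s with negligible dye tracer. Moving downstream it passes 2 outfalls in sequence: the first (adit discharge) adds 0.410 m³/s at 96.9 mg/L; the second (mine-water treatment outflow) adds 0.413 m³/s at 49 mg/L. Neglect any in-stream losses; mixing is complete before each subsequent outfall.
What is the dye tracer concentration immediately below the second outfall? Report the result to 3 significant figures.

15.4 mg/L

After outfall 1: Q = 3.070 + 0.4100 = 3.480 m³/s; C = (3.070·0 + 0.4100·96.90)/3.480 = 11.42 mg/L.
After outfall 2: Q = 3.480 + 0.4130 = 3.893 m³/s; C = (3.480·11.42 + 0.4130·49.00)/3.893 = 15.40 mg/L.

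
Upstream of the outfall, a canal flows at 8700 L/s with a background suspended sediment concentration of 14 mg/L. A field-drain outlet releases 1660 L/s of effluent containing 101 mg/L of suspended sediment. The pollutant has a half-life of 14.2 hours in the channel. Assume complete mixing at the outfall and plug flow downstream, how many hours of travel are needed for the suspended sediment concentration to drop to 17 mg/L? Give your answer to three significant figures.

10.2 h

Flow-weighted average: C = (8700·14.00 + 1660·101.0) / 10360 = 289500/10360 = 27.94 mg/L.
Half-life 14.2 h → k = ln 2 / 14.2 = 0.04881 h⁻¹ = 1.172 d⁻¹.
27.94·exp(−k·t) = 17 → t = ln(27.94/17)/k = 36640 s = 10.18 h.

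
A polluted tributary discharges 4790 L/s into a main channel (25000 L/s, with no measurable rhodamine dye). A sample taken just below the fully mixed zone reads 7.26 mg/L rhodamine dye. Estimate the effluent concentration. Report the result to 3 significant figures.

45.2 mg/L

Mass balance: 25000·0 + 4790·Cₑ = 29790·7.260
→ Cₑ = (29790·7.260 − 25000·0) / 4790 = 45.15 mg/L.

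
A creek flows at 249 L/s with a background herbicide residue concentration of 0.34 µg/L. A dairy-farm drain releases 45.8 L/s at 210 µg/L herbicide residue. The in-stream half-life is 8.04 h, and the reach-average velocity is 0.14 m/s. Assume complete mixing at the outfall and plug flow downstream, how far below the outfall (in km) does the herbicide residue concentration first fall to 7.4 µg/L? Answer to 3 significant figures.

After mixing, C = (249.0·0.3400 + 45.80·210.0) / 294.8 = 9703/294.8 = 32.91 µg/L.
Half-life 8.04 h → k = ln 2 / 8.04 = 0.08621 h⁻¹ = 2.069 d⁻¹.
Set 32.91·exp(−k·t) = 7.4 → t = ln(32.91/7.4)/k = 62320 s = 17.31 h.
Distance = v·t = 0.14·62320 = 8724 m = 8.724 km.

8.72 km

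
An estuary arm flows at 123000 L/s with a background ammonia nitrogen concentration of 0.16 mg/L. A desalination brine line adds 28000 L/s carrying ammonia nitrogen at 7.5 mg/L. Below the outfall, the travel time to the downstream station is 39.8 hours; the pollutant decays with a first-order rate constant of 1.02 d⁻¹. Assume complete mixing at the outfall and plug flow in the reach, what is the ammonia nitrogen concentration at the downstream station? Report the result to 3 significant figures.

Mass balance: C = (123000·0.1600 + 28000·7.500) / 151000 = 229700/151000 = 1.521 mg/L.
Decay over the reach: 1.521·exp(−kt) = 1.521·0.1842 = 0.2802 mg/L.

0.280 mg/L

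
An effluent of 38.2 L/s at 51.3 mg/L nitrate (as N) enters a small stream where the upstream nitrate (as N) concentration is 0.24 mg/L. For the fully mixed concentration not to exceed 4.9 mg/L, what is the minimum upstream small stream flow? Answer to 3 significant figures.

Set C_mix = 4.9: (Q·0.2400 + 38.20·51.30) / (Q + 38.20) = 4.9
→ Q = 38.20·(51.30 − 4.9)/(4.9 − 0.2400) = 380.4 L/s.

380 L/s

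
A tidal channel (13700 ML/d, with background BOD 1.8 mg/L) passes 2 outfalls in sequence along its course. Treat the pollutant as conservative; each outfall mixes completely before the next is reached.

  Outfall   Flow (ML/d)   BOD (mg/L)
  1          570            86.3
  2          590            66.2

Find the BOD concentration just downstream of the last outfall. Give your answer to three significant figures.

7.60 mg/L

Below outfall 1: Q → 14270 ML/d, C = (13700·1.800 + 570.0·86.30)/14270 = 5.175 mg/L.
Below outfall 2: Q → 14860 ML/d, C = (14270·5.175 + 590.0·66.20)/14860 = 7.598 mg/L.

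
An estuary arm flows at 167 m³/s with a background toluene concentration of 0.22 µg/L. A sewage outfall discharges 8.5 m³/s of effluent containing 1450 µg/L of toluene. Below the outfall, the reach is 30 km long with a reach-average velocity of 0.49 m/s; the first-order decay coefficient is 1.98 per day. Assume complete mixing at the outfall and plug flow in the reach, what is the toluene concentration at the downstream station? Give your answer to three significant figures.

After mixing, C = (167.0·0.2200 + 8.500·1450) / 175.5 = 12360/175.5 = 70.44 µg/L.
Travel time t = 30·1000 / 0.49 = 61220 s = 17.01 h.
First-order decay: C = 70.44·exp(−k·t) = 70.44·0.2458 = 17.32 µg/L.

17.3 µg/L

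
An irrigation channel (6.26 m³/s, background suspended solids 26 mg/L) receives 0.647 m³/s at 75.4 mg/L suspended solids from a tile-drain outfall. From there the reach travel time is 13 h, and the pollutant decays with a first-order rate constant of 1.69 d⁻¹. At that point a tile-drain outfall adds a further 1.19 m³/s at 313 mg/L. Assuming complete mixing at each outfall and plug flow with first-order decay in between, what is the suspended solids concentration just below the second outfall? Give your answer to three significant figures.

After mixing, C = (6.260·26.00 + 0.6470·75.40) / 6.907 = 211.5/6.907 = 30.63 mg/L; combined flow 6.907 m³/s.
Decay over the reach: 30.63·exp(−kt) = 30.63·0.4003 = 12.26 mg/L.
Second outfall: C = (6.907·12.26 + 1.190·313.0)/8.097 = 56.46 mg/L.

56.5 mg/L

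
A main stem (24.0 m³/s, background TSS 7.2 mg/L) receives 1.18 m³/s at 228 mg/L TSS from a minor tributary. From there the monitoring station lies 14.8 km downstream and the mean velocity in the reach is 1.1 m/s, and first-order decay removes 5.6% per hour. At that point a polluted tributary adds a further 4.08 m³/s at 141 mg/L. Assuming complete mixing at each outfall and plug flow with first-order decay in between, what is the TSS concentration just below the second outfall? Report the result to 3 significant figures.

31.8 mg/L

Mass balance: C = (24.00·7.200 + 1.180·228.0) / 25.18 = 441.8/25.18 = 17.55 mg/L; combined flow 25.18 m³/s.
Travel time t = 14.8·1000 / 1.1 = 13450 s = 3.737 h.
5.6%/h lost → k = −ln(1 − 0.056) = 0.05763 h⁻¹.
Decay over the reach: 17.55·exp(−kt) = 17.55·0.8062 = 14.15 mg/L.
Second outfall: C = (25.18·14.15 + 4.080·141.0)/29.26 = 31.84 mg/L.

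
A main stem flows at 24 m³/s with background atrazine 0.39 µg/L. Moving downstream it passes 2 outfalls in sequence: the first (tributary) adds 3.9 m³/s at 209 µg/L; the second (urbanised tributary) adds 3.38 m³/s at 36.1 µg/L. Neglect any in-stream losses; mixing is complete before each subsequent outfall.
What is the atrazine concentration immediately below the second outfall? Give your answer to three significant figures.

Outfall 1: combined Q = 27.90 m³/s; C = (24.00·0.3900 + 3.900·209.0)/27.90 = 29.55 µg/L.
Outfall 2: combined Q = 31.28 m³/s; C = (27.90·29.55 + 3.380·36.10)/31.28 = 30.26 µg/L.

30.3 µg/L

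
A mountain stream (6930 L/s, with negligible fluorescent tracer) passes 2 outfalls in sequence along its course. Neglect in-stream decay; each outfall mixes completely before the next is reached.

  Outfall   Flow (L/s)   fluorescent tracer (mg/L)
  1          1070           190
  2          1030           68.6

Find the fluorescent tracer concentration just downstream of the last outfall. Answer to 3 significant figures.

30.3 mg/L

After outfall 1: Q = 6930 + 1070 = 8000 L/s; C = (6930·0 + 1070·190.0)/8000 = 25.41 mg/L.
After outfall 2: Q = 8000 + 1030 = 9030 L/s; C = (8000·25.41 + 1030·68.60)/9030 = 30.34 mg/L.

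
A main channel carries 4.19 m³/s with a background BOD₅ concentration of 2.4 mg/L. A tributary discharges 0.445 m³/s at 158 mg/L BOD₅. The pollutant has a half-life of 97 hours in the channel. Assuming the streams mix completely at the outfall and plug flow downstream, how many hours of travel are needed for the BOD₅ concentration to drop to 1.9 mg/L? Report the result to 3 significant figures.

Mixed concentration C = ΣQC/ΣQ = (4.190·2.400 + 0.4450·158.0) / 4.635 = 80.37/4.635 = 17.34 mg/L.
Half-life 97 h → k = ln 2 / 97 = 0.007146 h⁻¹ = 0.1715 d⁻¹.
17.34·exp(−k·t) = 1.9 → t = ln(17.34/1.9)/k = 1114000 s = 309.4 h.

309 h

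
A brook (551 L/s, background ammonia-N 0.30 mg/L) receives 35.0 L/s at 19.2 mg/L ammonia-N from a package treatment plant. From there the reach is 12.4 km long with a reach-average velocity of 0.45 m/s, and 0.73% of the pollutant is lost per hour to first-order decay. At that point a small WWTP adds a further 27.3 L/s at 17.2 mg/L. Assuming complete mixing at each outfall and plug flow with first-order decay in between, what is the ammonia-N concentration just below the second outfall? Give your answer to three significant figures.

Mass balance: C = (551.0·0.3000 + 35.00·19.20) / 586.0 = 837.3/586.0 = 1.429 mg/L; combined flow 586.0 L/s.
Travel time t = 12.4·1000 / 0.45 = 27560 s = 7.654 h.
0.73%/h lost → k = −ln(1 − 0.0073) = 0.007327 h⁻¹.
Applying C = C₀e^(−kt): 1.429 × 0.9455 = 1.351 mg/L.
Second outfall: C = (586.0·1.351 + 27.30·17.20)/613.3 = 2.056 mg/L.

2.06 mg/L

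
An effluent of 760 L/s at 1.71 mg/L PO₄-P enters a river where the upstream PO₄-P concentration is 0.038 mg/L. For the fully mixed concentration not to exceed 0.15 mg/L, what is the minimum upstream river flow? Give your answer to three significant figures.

10600 L/s

Set C_mix = 0.15: (Q·0.03800 + 760.0·1.710) / (Q + 760.0) = 0.15
→ Q = 760.0·(1.710 − 0.15)/(0.15 − 0.03800) = 10590 L/s.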